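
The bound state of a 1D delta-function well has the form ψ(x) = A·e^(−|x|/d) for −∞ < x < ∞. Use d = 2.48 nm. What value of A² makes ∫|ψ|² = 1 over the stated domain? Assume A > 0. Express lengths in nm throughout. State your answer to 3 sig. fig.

A^2 ≈ 0.403 nm^(-1)

The normalization condition is ∫|ψ|² dx = 1 from −∞ to ∞.
Using ∫₀^∞ xⁿ e^(−αx) dx = n!/αⁿ⁺¹, the integral (without the A² prefactor) comes out to d.
Setting this equal to 1 gives A² = 1/(d).
Plugging in d = 2.48 yields A = 0.6350.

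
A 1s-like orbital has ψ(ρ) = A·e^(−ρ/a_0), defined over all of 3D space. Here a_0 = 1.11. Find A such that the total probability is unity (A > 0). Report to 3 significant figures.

The normalization condition is ∫|ψ|² 4πρ² dρ = 1 from 0 to ∞.
Recall ∫₀^∞ ρ^m e^(−ρ/β) dρ = m!·β^(m+1), ∫|ψ|² 4πρ² dρ = A²·(π·a_0^3).
Hence A² = 1/[π·a_0^3].
With a_0 = 1.11: A² = 0.2327 and A = 0.4824.

A ≈ 0.482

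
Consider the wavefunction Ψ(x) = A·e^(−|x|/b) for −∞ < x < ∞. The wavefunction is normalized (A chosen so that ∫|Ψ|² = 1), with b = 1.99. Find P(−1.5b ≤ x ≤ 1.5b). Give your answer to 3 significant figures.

The probability is P = ∫ |Ψ|² dx over [−1.5b, 1.5b].
The normalization integral ∫|Ψ|²dx over the whole domain equals b·A², and A² cancels in the ratio.
Both integrals are even about x = 0, so only the x ≥ 0 halves are needed (the factors of 2 cancel). In terms of u = x/b (A² and the length scale cancel between numerator and denominator), P = [∫_{0}^{1.5} e^(-2·u) du] / [∫_{0}^{∞} e^(-2·u) du].
Using ∫ e^(-2·u) du = -e^(-2·u)/2, the numerator is 1/2 - e^(-3)/2 and the denominator is 1/2.
Evaluating gives P = 0.9502.

P ≈ 0.950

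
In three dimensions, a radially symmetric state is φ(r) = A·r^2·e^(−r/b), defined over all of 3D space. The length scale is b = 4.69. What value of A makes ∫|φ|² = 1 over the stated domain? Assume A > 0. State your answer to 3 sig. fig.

A ≈ 0.000532

Normalization requires ∫|φ|² 4πr² dr = 1, integrated from 0 to ∞.
With ∫₀^∞ r^6 e^(−αr) dr = 6!/α^7, carrying out the integral gives A² · 45·π·b^7/2.
Setting this equal to 1 gives A² = 1/(45·π·b^7/2).
Plugging in b = 4.69 yields A = 0.0005324.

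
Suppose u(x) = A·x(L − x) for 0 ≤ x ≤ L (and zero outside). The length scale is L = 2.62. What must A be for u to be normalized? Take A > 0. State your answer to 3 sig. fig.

We need A² ∫|f|² dx = 1, taking the integral from 0 to L.
∫|u|² dx = A²·(L^5/30).
With L = 2.62: A² = 0.2430 and A = 0.4930.

A ≈ 0.493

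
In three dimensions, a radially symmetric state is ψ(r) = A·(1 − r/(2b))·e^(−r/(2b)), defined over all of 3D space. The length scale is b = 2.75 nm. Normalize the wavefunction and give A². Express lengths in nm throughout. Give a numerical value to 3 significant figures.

Normalization requires ∫|ψ|² 4πr² dr = 1, integrated from 0 to ∞.
With ψ = A·(1 − r/(2b))·e^(−r/(2b)), the integral evaluates to A²·[8·π·b^3].
Setting this equal to 1 gives A² = 1/(8·π·b^3).
With b = 2.75: A² = 0.001913 and A = 0.04374.

A^2 ≈ 0.00191 nm^(-3)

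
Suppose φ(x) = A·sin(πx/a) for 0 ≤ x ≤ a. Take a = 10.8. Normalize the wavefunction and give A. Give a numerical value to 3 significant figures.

A ≈ 0.430

Normalization requires ∫|φ|² dx = 1, integrated from 0 to a.
The integral (without the A² prefactor) comes out to a/2.
Setting this equal to 1 gives A² = 1/(a/2).
Substituting a = 10.8 gives A² = 0.1852, so A = 0.4303.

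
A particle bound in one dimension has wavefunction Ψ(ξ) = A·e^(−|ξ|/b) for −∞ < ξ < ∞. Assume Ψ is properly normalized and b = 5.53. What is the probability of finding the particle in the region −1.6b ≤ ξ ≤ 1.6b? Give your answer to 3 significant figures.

The probability is P = ∫ |Ψ|² dξ over [−1.6b, 1.6b].
Since A² = 1/(b), this is the region integral divided by the full normalization integral.
By symmetry take twice the ξ ≥ 0 contribution in numerator and denominator; the 2's cancel. Substituting u = ξ/b, A² and the length scale cancel in the ratio: P = ∫_{0}^{1.6} e^(-2·u) du / ∫_{0}^{∞} e^(-2·u) du.
Using ∫ e^(-2·u) du = -e^(-2·u)/2, the numerator is 1/2 - e^(-16/5)/2 and the denominator is 1/2.
Evaluating gives P = 0.9592.

P ≈ 0.959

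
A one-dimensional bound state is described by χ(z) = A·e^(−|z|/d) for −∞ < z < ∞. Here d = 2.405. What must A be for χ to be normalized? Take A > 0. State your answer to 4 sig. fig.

A ≈ 0.6448

The normalization condition is ∫|χ|² dz = 1 from −∞ to ∞.
Using ∫₀^∞ zⁿ e^(−αz) dz = n!/αⁿ⁺¹, carrying out the integral gives A² · d.
Substituting d = 2.405 gives A² = 0.41580, so A = 0.64483.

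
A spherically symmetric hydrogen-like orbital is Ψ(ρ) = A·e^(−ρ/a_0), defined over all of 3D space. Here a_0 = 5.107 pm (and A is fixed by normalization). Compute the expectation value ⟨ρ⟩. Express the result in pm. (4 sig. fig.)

By definition ⟨ρ⟩ = ∫ ρ |Ψ(ρ)|² 4πρ² dρ.
Evaluating both integrals, ⟨ρ⟩ = 3·a_0/2.
Putting a_0 = 5.107 gives 7.6605.

⟨ρ⟩ ≈ 7.661 pm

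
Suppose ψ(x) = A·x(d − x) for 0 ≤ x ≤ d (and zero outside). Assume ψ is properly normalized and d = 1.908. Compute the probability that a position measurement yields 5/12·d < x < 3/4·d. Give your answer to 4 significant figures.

|ψ|² is the probability density, so P = ∫_{5/12·d}^{3/4·d} |ψ|² dx.
The normalization integral ∫|ψ|²dx over the whole domain equals d^5/30·A², and A² cancels in the ratio.
Substituting u = x/d, A² and the length scale cancel in the ratio: P = ∫_{5/12}^{3/4} u^2·(1 - u)^2 du / ∫_{0}^{1} u^2·(1 - u)^2 du.
With ∫ u^2·(1 - u)^2 du = u^3·(6·u^2 - 15·u + 10)/30 + C, the region integral is ≈ 0.0183288 and the full one is 1/30.
Evaluating gives P = 0.54986.

P ≈ 0.5499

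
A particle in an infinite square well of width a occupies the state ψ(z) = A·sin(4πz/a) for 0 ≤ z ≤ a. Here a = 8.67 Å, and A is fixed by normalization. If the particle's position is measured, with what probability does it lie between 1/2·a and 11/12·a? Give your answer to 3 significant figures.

P ≈ 0.451

|ψ|² is the probability density, so P = ∫_{1/2·a}^{11/12·a} |ψ|² dz.
With A² fixed by ∫|ψ|² = 1, i.e. A² = (a/2)^(−1), substitute and integrate.
Substituting u = z/a, A² and the length scale cancel in the ratio: P = ∫_{1/2}^{11/12} sin(4·π·u)^2 du / ∫_{0}^{1} sin(4·π·u)^2 du.
An antiderivative of sin(4·π·u)^2 is u/2 - sin(4·π·u)·cos(4·π·u)/(8·π); evaluating from 1/2 to 11/12 gives √(3)/(32·π) + 5/24, while the full integral is 1/2.
This works out to P = √(3)/(16·π) + 5/12.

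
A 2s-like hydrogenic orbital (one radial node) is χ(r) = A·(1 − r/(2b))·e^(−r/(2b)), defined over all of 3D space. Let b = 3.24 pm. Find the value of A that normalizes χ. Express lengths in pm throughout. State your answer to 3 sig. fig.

We need A² ∫|f|² 4πr² dr = 1, taking the integral from 0 to ∞.
In 3D with spherical symmetry the volume element is 4πr² dr.
With ∫₀^∞ r^4 e^(−αr) dr = 4!/α^5, carrying out the integral gives A² · 8·π·b^3.
Plugging in b = 3.24 yields A = 0.03420.

A ≈ 0.0342 pm^(-3/2)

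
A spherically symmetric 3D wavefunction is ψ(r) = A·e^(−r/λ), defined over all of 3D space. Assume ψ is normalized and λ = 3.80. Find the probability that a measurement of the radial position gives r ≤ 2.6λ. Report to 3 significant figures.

P = ∫ |ψ|² 4πr² dr over r ≤ 2.6λ.
The full normalization integral is A²·[π·λ^3] = 1, fixing A².
Substituting u = r/λ, A², 4π and the length scale all cancel in the ratio: P = ∫_{0}^{2.6} u^2·e^(-2·u) du / ∫_{0}^{∞} u^2·e^(-2·u) du.
With ∫ u^2·e^(-2·u) du = -(2·u^2 + 2·u + 1)·e^(-2·u)/4 + C, the region integral is 1/4 - 493·e^(-26/5)/100 and the full one is 1/4.
Taking the ratio yields P = 0.8912.

P ≈ 0.891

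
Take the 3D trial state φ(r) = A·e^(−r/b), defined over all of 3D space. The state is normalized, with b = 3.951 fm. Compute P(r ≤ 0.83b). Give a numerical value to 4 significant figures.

With dV = 4πr²dr, the probability is ∫|φ|² dV over r ≤ 0.83b.
A² is fixed by ∫₀^∞ 4πr²|φ|² dr = 1, i.e. A² = (π·b^3)^(−1).
In terms of u = r/b (A², 4π and the length scale all cancel between numerator and denominator), P = [∫_{0}^{0.83} u^2·e^(-2·u) du] / [∫_{0}^{∞} u^2·e^(-2·u) du].
With ∫ u^2·e^(-2·u) du = -(2·u^2 + 2·u + 1)·e^(-2·u)/4 + C, the region integral is ≈ 0.0580642 and the full one is 1/4.
Taking the ratio yields P = 0.23226.

P ≈ 0.2323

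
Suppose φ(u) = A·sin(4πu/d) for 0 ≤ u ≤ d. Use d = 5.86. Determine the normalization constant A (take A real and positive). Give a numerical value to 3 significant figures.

A ≈ 0.584

We need A² ∫|f|² du = 1, taking the integral from 0 to d.
Using sin²θ = (1 − cos 2θ)/2, with φ = A·sin(4πu/d), the integral evaluates to A²·[d/2].
Setting this equal to 1 gives A² = 1/(d/2).
Substituting d = 5.86 gives A² = 0.3413, so A = 0.5842.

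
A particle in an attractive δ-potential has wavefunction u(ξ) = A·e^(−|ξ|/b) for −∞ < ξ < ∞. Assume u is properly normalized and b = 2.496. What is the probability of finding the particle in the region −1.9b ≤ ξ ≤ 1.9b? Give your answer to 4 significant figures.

The probability is P = ∫ |u|² dξ over [−1.9b, 1.9b].
The normalization integral ∫|u|²dξ over the whole domain equals b·A², and A² cancels in the ratio.
By symmetry take twice the ξ ≥ 0 contribution in numerator and denominator; the 2's cancel. Let t = ξ/b; then A² and the length scale cancel, so P = ∫_{0}^{1.9} e^(-2·t) dt ÷ ∫_{0}^{∞} e^(-2·t) dt.
With ∫ e^(-2·t) dt = -e^(-2·t)/2 + C, the region integral is 1/2 - e^(-19/5)/2 and the full one is 1/2.
The result is P = 0.97763.

P ≈ 0.9776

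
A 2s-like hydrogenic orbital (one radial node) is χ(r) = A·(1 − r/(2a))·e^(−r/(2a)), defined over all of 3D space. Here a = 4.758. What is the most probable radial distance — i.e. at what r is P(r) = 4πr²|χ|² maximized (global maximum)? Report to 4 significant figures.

r ≈ 24.91

Set d/dr [P(r) = 4πr²|χ|²] = 0 and solve for r > 0.
This gives r = a·(√(5) + 3).
With a = 4.758, the most probable radial distance is 24.913.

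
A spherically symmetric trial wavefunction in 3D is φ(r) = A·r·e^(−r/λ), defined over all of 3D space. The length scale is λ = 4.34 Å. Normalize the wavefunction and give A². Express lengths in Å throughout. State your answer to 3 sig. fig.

We need A² ∫|f|² 4πr² dr = 1, taking the integral from 0 to ∞.
Recall ∫₀^∞ r^m e^(−r/β) dr = m!·β^(m+1), with φ = A·r·e^(−r/λ), the integral evaluates to A²·[3·π·λ^5].
So A² = (3·π·λ^5)^(−1).
Plugging in λ = 4.34 yields A = 0.008301.

A^2 ≈ 0.0000689 Å^(-5)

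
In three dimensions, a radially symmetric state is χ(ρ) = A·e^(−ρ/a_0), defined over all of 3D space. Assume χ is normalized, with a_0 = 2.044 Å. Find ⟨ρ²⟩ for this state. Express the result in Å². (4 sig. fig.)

⟨ρ^2⟩ ≈ 12.53 Å^2

By definition ⟨ρ²⟩ = ∫ ρ^2 |χ(ρ)|² 4πρ² dρ.
The ratio of the moment integral to the normalization integral gives ⟨ρ²⟩ = 3·a_0^2.
With a_0 = 2.044, ⟨ρ^2⟩ = 12.534.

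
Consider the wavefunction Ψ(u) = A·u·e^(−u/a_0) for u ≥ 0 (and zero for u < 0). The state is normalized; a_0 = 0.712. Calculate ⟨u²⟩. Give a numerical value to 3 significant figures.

By definition ⟨u²⟩ = ∫ u^2 |Ψ(u)|² du.
The ratio of the moment integral to the normalization integral gives ⟨u²⟩ = 3·a_0^2.
With a_0 = 0.712, ⟨u^2⟩ = 1.521.

⟨u^2⟩ ≈ 1.52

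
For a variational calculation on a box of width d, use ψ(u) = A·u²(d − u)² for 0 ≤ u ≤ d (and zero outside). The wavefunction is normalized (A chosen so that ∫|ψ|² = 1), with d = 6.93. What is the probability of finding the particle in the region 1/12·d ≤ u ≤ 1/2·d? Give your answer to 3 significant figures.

P ≈ 0.500

The probability is P = ∫ |ψ|² du over [1/12·d, 1/2·d].
The normalization integral ∫|ψ|²du over the whole domain equals d^9/630·A², and A² cancels in the ratio.
In terms of t = u/d (A² and the length scale cancel between numerator and denominator), P = [∫_{1/12}^{1/2} t^4·(1 - t)^4 dt] / [∫_{0}^{1} t^4·(1 - t)^4 dt].
Using ∫ t^4·(1 - t)^4 dt = t^5·(70·t^4 - 315·t^3 + 540·t^2 - 420·t + 126)/630, the numerator is ≈ 0.00079305 and the denominator is 1/630.
This works out to P = 0.4996.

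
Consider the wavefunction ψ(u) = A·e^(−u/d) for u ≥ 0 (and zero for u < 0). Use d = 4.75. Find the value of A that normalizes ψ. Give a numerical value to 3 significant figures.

We need A² ∫|f|² du = 1, taking the integral from 0 to ∞.
The integral (without the A² prefactor) comes out to d/2.
Substituting d = 4.75 gives A² = 0.4211, so A = 0.6489.

A ≈ 0.649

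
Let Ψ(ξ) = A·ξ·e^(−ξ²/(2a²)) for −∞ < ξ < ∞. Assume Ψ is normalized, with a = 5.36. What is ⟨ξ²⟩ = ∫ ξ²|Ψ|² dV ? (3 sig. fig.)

⟨ξ^2⟩ ≈ 43.1

The expectation value is the |Ψ|²-weighted average of ξ^2: ∫ ξ^2|Ψ|² dξ.
The ratio of the moment integral to the normalization integral gives ⟨ξ²⟩ = 3·a^2/2.
With a = 5.36, ⟨ξ^2⟩ = 43.09.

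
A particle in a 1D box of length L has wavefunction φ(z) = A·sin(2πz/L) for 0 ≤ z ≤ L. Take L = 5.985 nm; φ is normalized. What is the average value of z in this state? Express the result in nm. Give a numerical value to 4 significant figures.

⟨z⟩ = ∫ z |φ|² dz over the full domain.
Using sin²θ = (1 − cos 2θ)/2, the ratio of the moment integral to the normalization integral gives ⟨z⟩ = L/2.
With L = 5.985, ⟨z⟩ = 2.9925.

⟨z⟩ ≈ 2.993 nm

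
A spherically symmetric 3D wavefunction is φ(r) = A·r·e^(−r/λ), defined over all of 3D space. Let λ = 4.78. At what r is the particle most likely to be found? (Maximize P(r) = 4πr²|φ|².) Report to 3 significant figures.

The maximum of P(r) = 4πr²|φ|² occurs where its derivative vanishes.
This gives r = 2·λ.
With λ = 4.78, the most probable radial distance is 9.560.

r ≈ 9.56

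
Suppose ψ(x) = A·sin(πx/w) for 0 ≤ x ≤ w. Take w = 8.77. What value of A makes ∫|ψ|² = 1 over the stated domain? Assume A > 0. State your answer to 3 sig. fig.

Normalization requires ∫|ψ|² dx = 1, integrated from 0 to w.
With ∫₀^w sin²(nπx/w) dx = w/2, with ψ = A·sin(πx/w), the integral evaluates to A²·[w/2].
So A² = (w/2)^(−1).
With w = 8.77: A² = 0.2281 and A = 0.4775.

A ≈ 0.478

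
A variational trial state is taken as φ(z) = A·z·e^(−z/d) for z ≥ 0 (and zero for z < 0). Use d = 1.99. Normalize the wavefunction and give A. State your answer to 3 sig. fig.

Require ∫ |φ|² dz = 1 over the whole domain.
With φ = A·z·e^(−z/d), the integral evaluates to A²·[d^3/4].
Hence A² = 1/[d^3/4].
With d = 1.99: A² = 0.5076 and A = 0.7124.

A ≈ 0.712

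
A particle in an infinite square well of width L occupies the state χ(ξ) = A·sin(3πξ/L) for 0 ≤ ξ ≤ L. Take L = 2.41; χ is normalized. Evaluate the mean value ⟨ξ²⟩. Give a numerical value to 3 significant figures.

⟨ξ^2⟩ ≈ 1.90

By definition ⟨ξ²⟩ = ∫ ξ^2 |χ(ξ)|² dξ.
Using sin²θ = (1 − cos 2θ)/2, the ratio of the moment integral to the normalization integral gives ⟨ξ²⟩ = -L^2/(18·π^2) + L^2/3.
With L = 2.41, ⟨ξ^2⟩ = 1.903.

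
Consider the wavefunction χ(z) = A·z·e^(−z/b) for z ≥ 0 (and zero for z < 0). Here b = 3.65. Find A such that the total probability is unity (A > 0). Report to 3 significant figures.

Require ∫ |χ|² dz = 1 over the whole domain.
Recall ∫₀^∞ z^m e^(−z/β) dz = m!·β^(m+1), the integral (without the A² prefactor) comes out to b^3/4.
So A² = (b^3/4)^(−1).
Substituting b = 3.65 gives A² = 0.08226, so A = 0.2868.

A ≈ 0.287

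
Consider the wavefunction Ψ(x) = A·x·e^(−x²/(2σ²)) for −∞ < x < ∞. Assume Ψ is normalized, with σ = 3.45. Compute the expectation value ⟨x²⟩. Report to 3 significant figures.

⟨x^2⟩ ≈ 17.9

⟨x²⟩ = ∫ x^2 |Ψ|² dx over the full domain.
With ∫_{−∞}^{∞} x^(2m) e^(−αx²) dx = (2m−1)!!·√π / (2^m α^(m+1/2)), evaluating both integrals, ⟨x²⟩ = 3·σ^2/2.
With σ = 3.45, ⟨x^2⟩ = 17.85.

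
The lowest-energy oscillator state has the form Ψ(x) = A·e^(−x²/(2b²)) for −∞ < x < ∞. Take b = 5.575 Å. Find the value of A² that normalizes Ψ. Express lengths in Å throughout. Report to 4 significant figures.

Require ∫ |Ψ|² dx = 1 over the whole domain.
Differentiating ∫e^(−αx²) dx = √(π/α) under α to get the higher moments, ∫|Ψ|² dx = A²·(√(π)·b).
So A² = (√(π)·b)^(−1).
Substituting b = 5.575 gives A² = 0.10120, so A = 0.31812.

A^2 ≈ 0.1012 Å^(-1)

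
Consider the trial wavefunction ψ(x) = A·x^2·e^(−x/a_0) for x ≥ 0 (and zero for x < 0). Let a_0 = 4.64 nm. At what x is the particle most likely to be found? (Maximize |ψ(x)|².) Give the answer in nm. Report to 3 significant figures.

Set d/dx [|ψ(x)|²] = 0 and solve for x > 0.
Solving yields x = 2·a_0.
With a_0 = 4.64, the most probable position is 9.280 nm.

x ≈ 9.28 nm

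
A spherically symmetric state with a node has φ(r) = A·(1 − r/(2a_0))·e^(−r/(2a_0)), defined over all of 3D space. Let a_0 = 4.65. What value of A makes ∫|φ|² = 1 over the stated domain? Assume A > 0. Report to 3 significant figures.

Require ∫ |φ|² 4πr² dr = 1 over the whole domain.
(Spherical symmetry: dV = 4πr² dr.)
With φ = A·(1 − r/(2a_0))·e^(−r/(2a_0)), the integral evaluates to A²·[8·π·a_0^3].
With a_0 = 4.65: A² = 0.0003957 and A = 0.01989.

A ≈ 0.0199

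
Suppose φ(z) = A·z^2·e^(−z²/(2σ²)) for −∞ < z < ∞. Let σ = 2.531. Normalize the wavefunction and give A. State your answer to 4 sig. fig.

A ≈ 0.08510

We need A² ∫|f|² dz = 1, taking the integral from −∞ to ∞.
With φ = A·z^2·e^(−z²/(2σ²)), the integral evaluates to A²·[3·√(π)·σ^5/4].
Plugging in σ = 2.531 yields A = 0.085104.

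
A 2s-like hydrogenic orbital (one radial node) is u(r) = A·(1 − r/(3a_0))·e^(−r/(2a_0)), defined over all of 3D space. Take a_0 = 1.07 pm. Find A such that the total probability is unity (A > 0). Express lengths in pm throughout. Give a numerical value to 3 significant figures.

We need A² ∫|f|² 4πr² dr = 1, taking the integral from 0 to ∞.
In 3D with spherical symmetry the volume element is 4πr² dr.
Using ∫₀^∞ rⁿ e^(−αr) dr = n!/αⁿ⁺¹, ∫|u|² 4πr² dr = A²·(8·π·a_0^3/3).
So A² = (8·π·a_0^3/3)^(−1).
With a_0 = 1.07: A² = 0.09744 and A = 0.3122.

A ≈ 0.312 pm^(-3/2)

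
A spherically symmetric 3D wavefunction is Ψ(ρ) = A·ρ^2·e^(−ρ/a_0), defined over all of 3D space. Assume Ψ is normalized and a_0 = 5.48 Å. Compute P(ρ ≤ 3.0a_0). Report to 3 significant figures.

Integrate the radial probability density 4πρ²|Ψ|² over ρ ≤ 3.0a_0.
A² is fixed by ∫₀^∞ 4πρ²|Ψ|² dρ = 1, i.e. A² = (45·π·a_0^7/2)^(−1).
In terms of u = ρ/a_0 (A², 4π and the length scale all cancel between numerator and denominator), P = [∫_{0}^{3.0} u^6·e^(-2·u) du] / [∫_{0}^{∞} u^6·e^(-2·u) du].
With ∫ u^6·e^(-2·u) du = -(4·u^6 + 12·u^5 + 30·u^4 + 60·u^3 + 90·u^2 + 90·u + 45)·e^(-2·u)/8 + C, the region integral is ≈ 2.2145 and the full one is 45/8.
This evaluates to P = 0.3937.

P ≈ 0.394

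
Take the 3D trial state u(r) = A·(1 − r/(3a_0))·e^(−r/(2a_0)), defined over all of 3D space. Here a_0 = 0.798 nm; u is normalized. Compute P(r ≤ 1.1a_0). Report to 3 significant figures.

P = ∫ |u|² 4πr² dr over r ≤ 1.1a_0.
The full normalization integral is A²·[8·π·a_0^3/3] = 1, fixing A².
Let t = r/a_0; then A², 4π and the length scale all cancel, so P = ∫_{0}^{1.1} t^2·(1 - t/3)^2·e^(-t) dt ÷ ∫_{0}^{∞} t^2·(1 - t/3)^2·e^(-t) dt.
An antiderivative of t^2·(1 - t/3)^2·e^(-t) is (-t^4 + 2·t^3 - 3·t^2 - 6·t - 6)·e^(-t)/9; evaluating from 0 to 1.1 gives ≈ 0.11069, while the full integral is 2/3.
The region integral divided by the full integral gives P = 0.1660.

P ≈ 0.166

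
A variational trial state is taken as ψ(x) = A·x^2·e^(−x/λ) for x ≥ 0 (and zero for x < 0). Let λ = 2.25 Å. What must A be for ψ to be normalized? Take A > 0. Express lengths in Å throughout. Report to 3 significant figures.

Normalization requires ∫|ψ|² dx = 1, integrated from 0 to ∞.
With ∫₀^∞ x^4 e^(−αx) dx = 4!/α^5, ∫|ψ|² dx = A²·(3·λ^5/4).
Setting this equal to 1 gives A² = 1/(3·λ^5/4).
Substituting λ = 2.25 gives A² = 0.02312, so A = 0.1521.

A ≈ 0.152 Å^(-5/2)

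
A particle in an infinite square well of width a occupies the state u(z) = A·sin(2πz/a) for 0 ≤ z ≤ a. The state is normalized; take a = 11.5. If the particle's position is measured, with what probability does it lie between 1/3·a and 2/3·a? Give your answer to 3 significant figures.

P = ∫_{1/3·a}^{2/3·a} |u(z)|² dz.
Since A² = 1/(a/2), this is the region integral divided by the full normalization integral.
In terms of t = z/a (A² and the length scale cancel between numerator and denominator), P = [∫_{1/3}^{2/3} sin(2·π·t)^2 dt] / [∫_{0}^{1} sin(2·π·t)^2 dt].
Using ∫ sin(2·π·t)^2 dt = t/2 - sin(4·π·t)/(8·π), the numerator is -√(3)/(8·π) + 1/6 and the denominator is 1/2.
Taking the ratio, P = (-√(3)/4 + π/3)/π.

P ≈ 0.196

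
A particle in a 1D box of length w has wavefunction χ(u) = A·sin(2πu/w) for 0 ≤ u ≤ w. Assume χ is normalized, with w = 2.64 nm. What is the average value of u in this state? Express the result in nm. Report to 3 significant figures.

⟨u⟩ ≈ 1.32 nm

By definition ⟨u⟩ = ∫ u |χ(u)|² du.
Using sin²θ = (1 − cos 2θ)/2, since the A² factors cancel between numerator and denominator, ⟨u⟩ = w/2.
With w = 2.64, ⟨u⟩ = 1.320.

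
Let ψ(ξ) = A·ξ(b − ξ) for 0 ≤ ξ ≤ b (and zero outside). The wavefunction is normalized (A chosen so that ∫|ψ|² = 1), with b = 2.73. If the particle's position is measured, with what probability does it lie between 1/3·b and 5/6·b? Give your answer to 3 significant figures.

|ψ|² is the probability density, so P = ∫_{1/3·b}^{5/6·b} |ψ|² dξ.
Since A² = 1/(b^5/30), this is the region integral divided by the full normalization integral.
Let u = ξ/b; then A² and the length scale cancel, so P = ∫_{1/3}^{5/6} u^2·(1 - u)^2 du ÷ ∫_{0}^{1} u^2·(1 - u)^2 du.
Using ∫ u^2·(1 - u)^2 du = u^3·(6·u^2 - 15·u + 10)/30, the numerator is 163/6480 and the denominator is 1/30.
Taking the ratio, P = 163/216.

P ≈ 0.755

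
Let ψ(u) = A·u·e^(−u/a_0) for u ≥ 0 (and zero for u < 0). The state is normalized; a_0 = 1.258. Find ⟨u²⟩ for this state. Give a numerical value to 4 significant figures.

The expectation value is the |ψ|²-weighted average of u^2: ∫ u^2|ψ|² du.
With ∫₀^∞ u^4 e^(−αu) du = 4!/α^5, evaluating both integrals, ⟨u²⟩ = 3·a_0^2.
With a_0 = 1.258, ⟨u^2⟩ = 4.7477.

⟨u^2⟩ ≈ 4.748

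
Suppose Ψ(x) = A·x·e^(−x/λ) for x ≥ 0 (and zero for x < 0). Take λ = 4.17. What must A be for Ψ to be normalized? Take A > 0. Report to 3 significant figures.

Normalization requires ∫|Ψ|² dx = 1, integrated from 0 to ∞.
∫|Ψ|² dx = A²·(λ^3/4).
Hence A² = 1/[λ^3/4].
With λ = 4.17: A² = 0.05516 and A = 0.2349.

A ≈ 0.235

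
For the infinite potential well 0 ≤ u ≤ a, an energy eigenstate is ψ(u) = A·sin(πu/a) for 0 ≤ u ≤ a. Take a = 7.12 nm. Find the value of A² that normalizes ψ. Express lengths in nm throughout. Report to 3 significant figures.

A^2 ≈ 0.281 nm^(-1)

Require ∫ |ψ|² du = 1 over the whole domain.
∫|ψ|² du = A²·(a/2).
Setting this equal to 1 gives A² = 1/(a/2).
With a = 7.12: A² = 0.2809 and A = 0.5300.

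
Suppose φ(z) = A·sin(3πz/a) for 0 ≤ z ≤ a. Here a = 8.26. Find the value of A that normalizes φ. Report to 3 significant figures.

A ≈ 0.492

We need A² ∫|f|² dz = 1, taking the integral from 0 to a.
Using sin²θ = (1 − cos 2θ)/2, with φ = A·sin(3πz/a), the integral evaluates to A²·[a/2].
Hence A² = 1/[a/2].
Substituting a = 8.26 gives A² = 0.2421, so A = 0.4921.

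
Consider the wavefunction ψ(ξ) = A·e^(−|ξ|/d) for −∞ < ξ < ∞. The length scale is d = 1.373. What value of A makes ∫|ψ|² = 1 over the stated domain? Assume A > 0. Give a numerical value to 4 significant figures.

We need A² ∫|f|² dξ = 1, taking the integral from −∞ to ∞.
The integral (without the A² prefactor) comes out to d.
Setting this equal to 1 gives A² = 1/(d).
With d = 1.373: A² = 0.72833 and A = 0.85342.

A ≈ 0.8534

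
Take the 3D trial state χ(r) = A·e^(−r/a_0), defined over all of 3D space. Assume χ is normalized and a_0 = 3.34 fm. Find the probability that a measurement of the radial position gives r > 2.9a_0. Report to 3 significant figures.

P ≈ 0.0715

With dV = 4πr²dr, the probability is ∫|χ|² dV over r > 2.9a_0.
Normalization gives A² = 1/(π·a_0^3).
Let u = r/a_0; then A², 4π and the length scale all cancel, so P = ∫_{2.9}^{∞} u^2·e^(-2·u) du ÷ ∫_{0}^{∞} u^2·e^(-2·u) du.
With ∫ u^2·e^(-2·u) du = -(2·u^2 + 2·u + 1)·e^(-2·u)/4 + C, the region integral is 1181·e^(-29/5)/200 and the full one is 1/4.
The region integral divided by the full integral gives P = 0.07151.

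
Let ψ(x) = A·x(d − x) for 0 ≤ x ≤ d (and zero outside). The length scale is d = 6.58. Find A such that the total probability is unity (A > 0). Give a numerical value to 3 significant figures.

A ≈ 0.0493

We need A² ∫|f|² dx = 1, taking the integral from 0 to d.
Expanding the polynomial and integrating term by term, the integral (without the A² prefactor) comes out to d^5/30.
So A² = (d^5/30)^(−1).
Substituting d = 6.58 gives A² = 0.002432, so A = 0.04932.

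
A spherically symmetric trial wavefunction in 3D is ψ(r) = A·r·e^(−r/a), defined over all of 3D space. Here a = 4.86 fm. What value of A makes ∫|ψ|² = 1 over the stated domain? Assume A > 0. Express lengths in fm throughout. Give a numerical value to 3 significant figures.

We need A² ∫|f|² 4πr² dr = 1, taking the integral from 0 to ∞.
The angular integral contributes 4π, leaving ∫₀^∞ r²|ψ|² dr.
Using ∫₀^∞ rⁿ e^(−αr) dr = n!/αⁿ⁺¹, the integral (without the A² prefactor) comes out to 3·π·a^5.
Setting this equal to 1 gives A² = 1/(3·π·a^5).
Plugging in a = 4.86 yields A = 0.006256.

A ≈ 0.00626 fm^(-5/2)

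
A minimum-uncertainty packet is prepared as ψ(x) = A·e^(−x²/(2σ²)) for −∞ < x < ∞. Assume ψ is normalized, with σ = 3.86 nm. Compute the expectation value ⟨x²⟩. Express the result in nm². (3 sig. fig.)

By definition ⟨x²⟩ = ∫ x^2 |ψ(x)|² dx.
Evaluating both integrals, ⟨x²⟩ = σ^2/2.
Putting σ = 3.86 gives 7.450.

⟨x^2⟩ ≈ 7.45 nm^2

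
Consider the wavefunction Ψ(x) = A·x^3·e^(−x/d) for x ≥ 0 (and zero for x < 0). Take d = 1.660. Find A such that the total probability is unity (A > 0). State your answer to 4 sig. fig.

A ≈ 0.07154

We need A² ∫|f|² dx = 1, taking the integral from 0 to ∞.
The integral (without the A² prefactor) comes out to 45·d^7/8.
So A² = (45·d^7/8)^(−1).
Substituting d = 1.660 gives A² = 0.0051182, so A = 0.071542.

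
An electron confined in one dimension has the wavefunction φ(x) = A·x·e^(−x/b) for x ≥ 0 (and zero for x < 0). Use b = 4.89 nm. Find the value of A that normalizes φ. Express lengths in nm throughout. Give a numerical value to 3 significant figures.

A ≈ 0.185 nm^(-3/2)

The normalization condition is ∫|φ|² dx = 1 from 0 to ∞.
Recall ∫₀^∞ x^m e^(−x/β) dx = m!·β^(m+1), the integral (without the A² prefactor) comes out to b^3/4.
Setting this equal to 1 gives A² = 1/(b^3/4).
Substituting b = 4.89 gives A² = 0.03421, so A = 0.1850.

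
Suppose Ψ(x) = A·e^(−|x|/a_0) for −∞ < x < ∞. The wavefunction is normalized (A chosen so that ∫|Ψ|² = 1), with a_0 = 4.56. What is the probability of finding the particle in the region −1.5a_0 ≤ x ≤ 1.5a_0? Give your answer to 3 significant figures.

P ≈ 0.950

The probability is P = ∫ |Ψ|² dx over [−1.5a_0, 1.5a_0].
With A² fixed by ∫|Ψ|² = 1, i.e. A² = (a_0)^(−1), substitute and integrate.
Both integrals are even about x = 0, so only the x ≥ 0 halves are needed (the factors of 2 cancel). Let u = x/a_0; then A² and the length scale cancel, so P = ∫_{0}^{1.5} e^(-2·u) du ÷ ∫_{0}^{∞} e^(-2·u) du.
With ∫ e^(-2·u) du = -e^(-2·u)/2 + C, the region integral is 1/2 - e^(-3)/2 and the full one is 1/2.
Evaluating gives P = 0.9502.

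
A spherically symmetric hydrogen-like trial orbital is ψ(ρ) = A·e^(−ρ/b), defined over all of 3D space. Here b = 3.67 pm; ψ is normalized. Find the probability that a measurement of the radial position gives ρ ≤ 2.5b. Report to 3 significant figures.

P ≈ 0.875

With dV = 4πρ²dρ, the probability is ∫|ψ|² dV over ρ ≤ 2.5b.
A² is fixed by ∫₀^∞ 4πρ²|ψ|² dρ = 1, i.e. A² = (π·b^3)^(−1).
In terms of u = ρ/b (A², 4π and the length scale all cancel between numerator and denominator), P = [∫_{0}^{2.5} u^2·e^(-2·u) du] / [∫_{0}^{∞} u^2·e^(-2·u) du].
An antiderivative of u^2·e^(-2·u) is -(2·u^2 + 2·u + 1)·e^(-2·u)/4; evaluating from 0 to 2.5 gives 1/4 - 37·e^(-5)/8, while the full integral is 1/4.
Taking the ratio yields P = 0.8753.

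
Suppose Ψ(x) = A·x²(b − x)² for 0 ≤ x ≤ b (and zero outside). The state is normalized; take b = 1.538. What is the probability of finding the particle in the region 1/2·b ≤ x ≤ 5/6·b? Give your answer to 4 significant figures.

P ≈ 0.4910

The probability is P = ∫ |Ψ|² dx over [1/2·b, 5/6·b].
Since A² = 1/(b^9/630), this is the region integral divided by the full normalization integral.
In terms of u = x/b (A² and the length scale cancel between numerator and denominator), P = [∫_{1/2}^{5/6} u^4·(1 - u)^4 du] / [∫_{0}^{1} u^4·(1 - u)^4 du].
Using ∫ u^4·(1 - u)^4 du = u^5·(70·u^4 - 315·u^3 + 540·u^2 - 420·u + 126)/630, the numerator is ≈ 0.000779444 and the denominator is 1/630.
The result is P = 0.49105.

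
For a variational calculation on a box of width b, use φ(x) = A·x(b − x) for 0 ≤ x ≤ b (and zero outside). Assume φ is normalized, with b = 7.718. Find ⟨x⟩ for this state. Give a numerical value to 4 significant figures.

⟨x⟩ = ∫ x |φ|² dx over the full domain.
Evaluating both integrals, ⟨x⟩ = b/2.
With b = 7.718, ⟨x⟩ = 3.8590.

⟨x⟩ ≈ 3.859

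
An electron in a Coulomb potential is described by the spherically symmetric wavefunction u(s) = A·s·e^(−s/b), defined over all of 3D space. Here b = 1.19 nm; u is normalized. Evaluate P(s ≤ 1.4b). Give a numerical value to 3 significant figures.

P = ∫ |u|² 4πs² ds over s ≤ 1.4b.
A² is fixed by ∫₀^∞ 4πs²|u|² ds = 1, i.e. A² = (3·π·b^5)^(−1).
In terms of t = s/b (A², 4π and the length scale all cancel between numerator and denominator), P = [∫_{0}^{1.4} t^4·e^(-2·t) dt] / [∫_{0}^{∞} t^4·e^(-2·t) dt].
With ∫ t^4·e^(-2·t) dt = -(t^4/2 + t^3 + 3·t^2/2 + 3·t/2 + 3/4)·e^(-2·t) + C, the region integral is ≈ 0.11424 and the full one is 3/4.
Taking the ratio yields P = 0.1523.

P ≈ 0.152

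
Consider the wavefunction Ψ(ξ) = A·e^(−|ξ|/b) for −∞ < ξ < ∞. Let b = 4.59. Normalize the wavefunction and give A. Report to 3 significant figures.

A ≈ 0.467

Normalization requires ∫|Ψ|² dξ = 1, integrated from −∞ to ∞.
Recall ∫₀^∞ ξ^m e^(−ξ/β) dξ = m!·β^(m+1), ∫|Ψ|² dξ = A²·(b).
Setting this equal to 1 gives A² = 1/(b).
Substituting b = 4.59 gives A² = 0.2179, so A = 0.4668.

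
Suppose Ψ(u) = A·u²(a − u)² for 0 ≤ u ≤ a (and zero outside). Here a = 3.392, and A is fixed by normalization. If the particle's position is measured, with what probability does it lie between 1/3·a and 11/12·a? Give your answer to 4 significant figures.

The probability is P = ∫ |Ψ|² du over [1/3·a, 11/12·a].
The normalization integral ∫|Ψ|²du over the whole domain equals a^9/630·A², and A² cancels in the ratio.
In terms of t = u/a (A² and the length scale cancel between numerator and denominator), P = [∫_{1/3}^{11/12} t^4·(1 - t)^4 dt] / [∫_{0}^{1} t^4·(1 - t)^4 dt].
Using ∫ t^4·(1 - t)^4 dt = t^5·(70·t^4 - 315·t^3 + 540·t^2 - 420·t + 126)/630, the numerator is ≈ 0.00135678 and the denominator is 1/630.
The result is P = 0.85477.

P ≈ 0.8548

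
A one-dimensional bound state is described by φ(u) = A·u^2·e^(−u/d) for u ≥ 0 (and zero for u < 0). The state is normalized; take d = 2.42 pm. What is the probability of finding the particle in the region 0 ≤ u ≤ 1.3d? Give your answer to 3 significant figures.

P ≈ 0.123

P = ∫_{0}^{1.3d} |φ(u)|² du.
The normalization integral ∫|φ|²du over the whole domain equals 3·d^5/4·A², and A² cancels in the ratio.
In terms of t = u/d (A² and the length scale cancel between numerator and denominator), P = [∫_{0}^{1.3} t^4·e^(-2·t) dt] / [∫_{0}^{∞} t^4·e^(-2·t) dt].
Using ∫ t^4·e^(-2·t) dt = -(t^4/2 + t^3 + 3·t^2/2 + 3·t/2 + 3/4)·e^(-2·t), the numerator is ≈ 0.091932 and the denominator is 3/4.
The result is P = 0.1226.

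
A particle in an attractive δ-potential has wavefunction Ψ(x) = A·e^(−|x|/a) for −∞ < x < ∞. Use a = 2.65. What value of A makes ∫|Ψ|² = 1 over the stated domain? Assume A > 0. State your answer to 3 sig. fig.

We need A² ∫|f|² dx = 1, taking the integral from −∞ to ∞.
With ∫₀^∞ x^0 e^(−αx) dx = 0!/α^1, with Ψ = A·e^(−|x|/a), the integral evaluates to A²·[a].
Setting this equal to 1 gives A² = 1/(a).
Substituting a = 2.65 gives A² = 0.3774, so A = 0.6143.

A ≈ 0.614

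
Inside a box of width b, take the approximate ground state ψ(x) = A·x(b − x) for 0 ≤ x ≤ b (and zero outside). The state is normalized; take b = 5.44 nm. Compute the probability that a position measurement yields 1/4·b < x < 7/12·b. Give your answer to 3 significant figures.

The probability is P = ∫ |ψ|² dx over [1/4·b, 7/12·b].
With A² fixed by ∫|ψ|² = 1, i.e. A² = (b^5/30)^(−1), substitute and integrate.
In terms of u = x/b (A² and the length scale cancel between numerator and denominator), P = [∫_{1/4}^{7/12} u^2·(1 - u)^2 du] / [∫_{0}^{1} u^2·(1 - u)^2 du].
An antiderivative of u^2·(1 - u)^2 is u^3·(6·u^2 - 15·u + 10)/30; evaluating from 1/4 to 7/12 gives ≈ 0.018329, while the full integral is 1/30.
This works out to P = 0.5499.

P ≈ 0.550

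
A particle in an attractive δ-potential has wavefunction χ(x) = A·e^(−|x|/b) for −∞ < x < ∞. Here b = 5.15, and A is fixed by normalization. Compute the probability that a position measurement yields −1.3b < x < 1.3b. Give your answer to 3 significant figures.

P ≈ 0.926

P = ∫_{−1.3b}^{1.3b} |χ(x)|² dx.
The normalization integral ∫|χ|²dx over the whole domain equals b·A², and A² cancels in the ratio.
Both integrals are even about x = 0, so only the x ≥ 0 halves are needed (the factors of 2 cancel). Let u = x/b; then A² and the length scale cancel, so P = ∫_{0}^{1.3} e^(-2·u) du ÷ ∫_{0}^{∞} e^(-2·u) du.
Using ∫ e^(-2·u) du = -e^(-2·u)/2, the numerator is 1/2 - e^(-13/5)/2 and the denominator is 1/2.
The result is P = 0.9257.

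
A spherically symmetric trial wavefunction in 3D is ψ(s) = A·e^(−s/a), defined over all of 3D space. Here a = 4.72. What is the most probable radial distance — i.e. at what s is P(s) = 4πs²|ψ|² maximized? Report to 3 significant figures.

Set d/ds [P(s) = 4πs²|ψ|²] = 0 and solve for s > 0.
Solving yields s = a.
With a = 4.72, the most probable radial distance is 4.720.

s ≈ 4.72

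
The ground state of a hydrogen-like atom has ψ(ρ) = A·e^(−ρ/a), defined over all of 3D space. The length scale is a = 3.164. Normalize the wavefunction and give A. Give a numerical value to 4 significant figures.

Normalization requires ∫|ψ|² 4πρ² dρ = 1, integrated from 0 to ∞.
The angular integral contributes 4π, leaving ∫₀^∞ ρ²|ψ|² dρ.
Recall ∫₀^∞ ρ^m e^(−ρ/β) dρ = m!·β^(m+1), the integral (without the A² prefactor) comes out to π·a^3.
Setting this equal to 1 gives A² = 1/(π·a^3).
With a = 3.164: A² = 0.010049 and A = 0.10025.

A ≈ 0.1002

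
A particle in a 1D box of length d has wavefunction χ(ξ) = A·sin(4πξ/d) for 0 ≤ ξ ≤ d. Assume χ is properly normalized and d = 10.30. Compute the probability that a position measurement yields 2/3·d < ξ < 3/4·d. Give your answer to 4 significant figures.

|χ|² is the probability density, so P = ∫_{2/3·d}^{3/4·d} |χ|² dξ.
With A² fixed by ∫|χ|² = 1, i.e. A² = (d/2)^(−1), substitute and integrate.
Let u = ξ/d; then A² and the length scale cancel, so P = ∫_{2/3}^{3/4} sin(4·π·u)^2 du ÷ ∫_{0}^{1} sin(4·π·u)^2 du.
Using ∫ sin(4·π·u)^2 du = u/2 - sin(4·π·u)·cos(4·π·u)/(8·π), the numerator is -√(3)/(32·π) + 1/24 and the denominator is 1/2.
This works out to P = (-√(3)/16 + π/12)/π.

P ≈ 0.04888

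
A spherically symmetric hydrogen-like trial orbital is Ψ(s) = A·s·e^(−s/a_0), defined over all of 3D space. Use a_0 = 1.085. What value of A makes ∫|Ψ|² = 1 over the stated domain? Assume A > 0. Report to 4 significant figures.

A ≈ 0.2656

The normalization condition is ∫|Ψ|² 4πs² ds = 1 from 0 to ∞.
Using ∫₀^∞ sⁿ e^(−αs) ds = n!/αⁿ⁺¹, the integral (without the A² prefactor) comes out to 3·π·a_0^5.
So A² = (3·π·a_0^5)^(−1).
With a_0 = 1.085: A² = 0.070564 and A = 0.26564.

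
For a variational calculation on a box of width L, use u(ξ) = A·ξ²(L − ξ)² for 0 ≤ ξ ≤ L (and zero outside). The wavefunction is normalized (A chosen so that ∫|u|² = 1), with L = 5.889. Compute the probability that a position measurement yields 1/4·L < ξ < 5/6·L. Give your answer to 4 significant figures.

P ≈ 0.9421

P = ∫_{1/4·L}^{5/6·L} |u(ξ)|² dξ.
With A² fixed by ∫|u|² = 1, i.e. A² = (L^9/630)^(−1), substitute and integrate.
Let t = ξ/L; then A² and the length scale cancel, so P = ∫_{1/4}^{5/6} t^4·(1 - t)^4 dt ÷ ∫_{0}^{1} t^4·(1 - t)^4 dt.
Using ∫ t^4·(1 - t)^4 dt = t^5·(70·t^4 - 315·t^3 + 540·t^2 - 420·t + 126)/630, the numerator is ≈ 0.00149543 and the denominator is 1/630.
Taking the ratio, P = 0.94212.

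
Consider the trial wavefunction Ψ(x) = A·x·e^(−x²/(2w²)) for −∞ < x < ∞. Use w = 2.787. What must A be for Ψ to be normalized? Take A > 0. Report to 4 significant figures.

The normalization condition is ∫|Ψ|² dx = 1 from −∞ to ∞.
Differentiating ∫e^(−αx²) dx = √(π/α) under α to get the higher moments, carrying out the integral gives A² · √(π)·w^3/2.
Setting this equal to 1 gives A² = 1/(√(π)·w^3/2).
With w = 2.787: A² = 0.052125 and A = 0.22831.

A ≈ 0.2283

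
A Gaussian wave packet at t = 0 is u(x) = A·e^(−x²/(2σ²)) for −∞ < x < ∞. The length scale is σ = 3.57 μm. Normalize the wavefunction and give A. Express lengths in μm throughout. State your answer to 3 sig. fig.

Normalization requires ∫|u|² dx = 1, integrated from −∞ to ∞.
∫|u|² dx = A²·(√(π)·σ).
So A² = (√(π)·σ)^(−1).
With σ = 3.57: A² = 0.1580 and A = 0.3975.

A ≈ 0.398 μm^(-1/2)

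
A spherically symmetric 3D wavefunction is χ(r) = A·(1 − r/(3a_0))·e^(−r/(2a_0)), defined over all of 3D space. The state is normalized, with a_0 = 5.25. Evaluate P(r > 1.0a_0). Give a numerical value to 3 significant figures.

P ≈ 0.858

Integrate the radial probability density 4πr²|χ|² over r > 1.0a_0.
Normalization gives A² = 1/(8·π·a_0^3/3).
Let u = r/a_0; then A², 4π and the length scale all cancel, so P = ∫_{1.0}^{∞} u^2·(1 - u/3)^2·e^(-u) du ÷ ∫_{0}^{∞} u^2·(1 - u/3)^2·e^(-u) du.
With ∫ u^2·(1 - u/3)^2·e^(-u) du = (-u^4 + 2·u^3 - 3·u^2 - 6·u - 6)·e^(-u)/9 + C, the region integral is 14·e^(-1)/9 and the full one is 2/3.
Taking the ratio yields P = 0.8584.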